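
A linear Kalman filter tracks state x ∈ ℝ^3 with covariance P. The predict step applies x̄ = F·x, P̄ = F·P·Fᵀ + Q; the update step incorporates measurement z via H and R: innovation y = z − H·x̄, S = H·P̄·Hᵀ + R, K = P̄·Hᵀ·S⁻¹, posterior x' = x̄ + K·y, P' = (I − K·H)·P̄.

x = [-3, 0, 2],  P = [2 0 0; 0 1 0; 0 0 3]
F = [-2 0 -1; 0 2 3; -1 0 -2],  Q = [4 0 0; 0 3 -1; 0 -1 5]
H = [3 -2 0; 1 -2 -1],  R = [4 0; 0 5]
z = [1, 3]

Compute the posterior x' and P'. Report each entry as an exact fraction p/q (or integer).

x' = [1381/982, 2467/1964, -9/4]
P' = [6097/2455 15301/4910 -23/10; 15301/4910 46293/9820 -79/20; -23/10 -79/20 127/20]

x̄ = F·x = [4, 6, -1]
P̄ = F·P·Fᵀ + Q = [15 -9 10; -9 34 -19; 10 -19 19]
y = z − H·x̄ = [1, 10]
S = H·P̄·Hᵀ + R = [383 185; 185 115]
K = P̄·Hᵀ·S⁻¹ = [299/982 -1423/4910; -39/1964 -4639/9820; 1/4 -3/20]
x' = x̄ + K·y = [1381/982, 2467/1964, -9/4]
P' = (I − K·H)·P̄ = [6097/2455 15301/4910 -23/10; 15301/4910 46293/9820 -79/20; -23/10 -79/20 127/20]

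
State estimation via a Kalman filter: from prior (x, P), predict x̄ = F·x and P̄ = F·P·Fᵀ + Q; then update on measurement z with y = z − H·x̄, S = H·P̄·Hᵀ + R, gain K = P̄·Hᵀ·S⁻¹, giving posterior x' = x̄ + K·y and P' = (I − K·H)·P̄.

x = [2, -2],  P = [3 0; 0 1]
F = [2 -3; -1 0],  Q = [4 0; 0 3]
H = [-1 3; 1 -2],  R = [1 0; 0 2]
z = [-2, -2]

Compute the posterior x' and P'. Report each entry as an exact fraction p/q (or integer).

x' = [114/419, -106/419]
P' = [2558/419 900/419; 900/419 354/419]

x̄ = F·x = [10, -2]
P̄ = F·P·Fᵀ + Q = [25 -6; -6 6]
y = z − H·x̄ = [14, -16]
S = H·P̄·Hᵀ + R = [116 -91; -91 75]
K = P̄·Hᵀ·S⁻¹ = [142/419 379/419; 162/419 96/419]
x' = x̄ + K·y = [114/419, -106/419]
P' = (I − K·H)·P̄ = [2558/419 900/419; 900/419 354/419]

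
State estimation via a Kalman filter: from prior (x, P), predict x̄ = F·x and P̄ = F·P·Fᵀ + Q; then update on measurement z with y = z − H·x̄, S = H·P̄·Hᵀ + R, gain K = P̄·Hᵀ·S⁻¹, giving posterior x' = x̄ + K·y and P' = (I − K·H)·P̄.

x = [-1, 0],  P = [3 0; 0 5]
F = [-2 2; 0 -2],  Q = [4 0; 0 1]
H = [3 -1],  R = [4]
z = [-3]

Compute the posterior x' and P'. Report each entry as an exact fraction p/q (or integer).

x̄ = F·x = [2, 0]
P̄ = F·P·Fᵀ + Q = [36 -20; -20 21]
y = z − H·x̄ = [-9]
S = H·P̄·Hᵀ + R = [469]
K = P̄·Hᵀ·S⁻¹ = [128/469; -81/469]
x' = x̄ + K·y = [-214/469, 729/469]
P' = (I − K·H)·P̄ = [500/469 988/469; 988/469 3288/469]

x' = [-214/469, 729/469]
P' = [500/469 988/469; 988/469 3288/469]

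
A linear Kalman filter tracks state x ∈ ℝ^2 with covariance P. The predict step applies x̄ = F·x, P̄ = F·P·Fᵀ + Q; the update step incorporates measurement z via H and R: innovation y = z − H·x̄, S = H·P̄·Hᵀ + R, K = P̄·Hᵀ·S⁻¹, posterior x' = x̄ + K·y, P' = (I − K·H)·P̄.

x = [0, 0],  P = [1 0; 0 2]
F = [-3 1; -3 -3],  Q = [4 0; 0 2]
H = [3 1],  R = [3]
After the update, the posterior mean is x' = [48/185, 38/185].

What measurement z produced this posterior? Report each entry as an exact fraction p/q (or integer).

z = [1]

x̄ = F·x = [0, 0]
P̄ = F·P·Fᵀ + Q = [15 3; 3 29]
S = H·P̄·Hᵀ + R = [185]
K = P̄·Hᵀ·S⁻¹ = [48/185; 38/185]
x' − x̄ = [48/185, 38/185] = K·y
y = (KᵀK)⁻¹·Kᵀ·(x' − x̄) = [1]
z = y + H·x̄ = [1] + [0] = [1]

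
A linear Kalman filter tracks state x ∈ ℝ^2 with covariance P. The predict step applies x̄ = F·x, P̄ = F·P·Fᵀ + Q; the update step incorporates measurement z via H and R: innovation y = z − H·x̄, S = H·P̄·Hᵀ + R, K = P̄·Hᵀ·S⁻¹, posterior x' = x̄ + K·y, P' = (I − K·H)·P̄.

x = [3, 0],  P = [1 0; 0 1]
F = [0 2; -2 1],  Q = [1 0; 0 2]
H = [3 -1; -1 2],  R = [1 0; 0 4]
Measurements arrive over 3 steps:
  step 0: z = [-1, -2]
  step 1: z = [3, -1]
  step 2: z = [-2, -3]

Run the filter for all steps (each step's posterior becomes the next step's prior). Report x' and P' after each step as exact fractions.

step 0: x̄ = F·x = [0, -6]
step 0: P̄ = F·P·Fᵀ + Q = [5 2; 2 7]
step 0: y = z − H·x̄ = [-7, 10]
step 0: S = H·P̄·Hᵀ + R = [41 -15; -15 29]
step 0: K = P̄·Hᵀ·S⁻¹ = [181/482 77/482; 151/964 477/964]
step 0: x' = x̄ + K·y = [-497/482, -2071/964]
step 0: P' = (I − K·H)·P̄ = [67/241 221/482; 221/482 1175/964]
step 1: x̄ = F·x = [-2071/482, -83/964]
step 1: P̄ = F·P·Fᵀ + Q = [1416/241 291/482; 291/482 2407/964]
step 1: y = z − H·x̄ = [15235/964, -1235/241]
step 1: S = H·P̄·Hᵀ + R = [50855/964 -4433/241; -4433/241 4205/241]
step 1: K = P̄·Hᵀ·S⁻¹ = [67850/187053 21485/187053; 66311/561159 211097/561159]
step 1: x' = x̄ + K·y = [158491/187053, -82103/561159]
step 1: P' = (I − K·H)·P̄ = [14776/62351 65134/187053; 65134/187053 519895/561159]
step 2: x̄ = F·x = [-164206/561159, -1033049/561159]
step 2: P̄ = F·P·Fᵀ + Q = [2640739/561159 258182/561159; 258182/561159 1392541/561159]
step 2: y = z − H·x̄ = [-1662749/561159, 72805/187053]
step 2: S = H·P̄·Hᵀ + R = [24171259/561159 -2966675/187053; -2966675/187053 1046979/62351]
step 2: K = P̄·Hᵀ·S⁻¹ = [47499695/132360668 15023625/132360668; 29699645/264721336 99041775/264721336]
step 2: x' = x̄ + K·y = [-43407083/33090167, -67097952/33090167]
step 2: P' = (I − K·H)·P̄ = [15509389/66180334 45556639/132360668; 45556639/132360668 243640189/264721336]

step 0: x' = [-497/482, -2071/964], P' = [67/241 221/482; 221/482 1175/964]
step 1: x' = [158491/187053, -82103/561159], P' = [14776/62351 65134/187053; 65134/187053 519895/561159]
step 2: x' = [-43407083/33090167, -67097952/33090167], P' = [15509389/66180334 45556639/132360668; 45556639/132360668 243640189/264721336]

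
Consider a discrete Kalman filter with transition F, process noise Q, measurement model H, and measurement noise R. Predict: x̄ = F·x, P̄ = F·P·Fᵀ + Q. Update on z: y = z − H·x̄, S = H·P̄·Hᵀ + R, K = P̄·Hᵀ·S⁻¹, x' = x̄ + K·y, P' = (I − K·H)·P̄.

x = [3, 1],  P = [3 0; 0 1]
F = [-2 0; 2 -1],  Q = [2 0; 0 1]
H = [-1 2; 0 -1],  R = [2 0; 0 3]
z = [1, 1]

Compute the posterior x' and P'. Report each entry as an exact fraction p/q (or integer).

x' = [-63/44, -2/11]
P' = [203/110 6/11; 6/11 6/11]

x̄ = F·x = [-6, 5]
P̄ = F·P·Fᵀ + Q = [14 -12; -12 14]
y = z − H·x̄ = [-15, 6]
S = H·P̄·Hᵀ + R = [120 -40; -40 17]
K = P̄·Hᵀ·S⁻¹ = [-83/220 -2/11; 3/11 -2/11]
x' = x̄ + K·y = [-63/44, -2/11]
P' = (I − K·H)·P̄ = [203/110 6/11; 6/11 6/11]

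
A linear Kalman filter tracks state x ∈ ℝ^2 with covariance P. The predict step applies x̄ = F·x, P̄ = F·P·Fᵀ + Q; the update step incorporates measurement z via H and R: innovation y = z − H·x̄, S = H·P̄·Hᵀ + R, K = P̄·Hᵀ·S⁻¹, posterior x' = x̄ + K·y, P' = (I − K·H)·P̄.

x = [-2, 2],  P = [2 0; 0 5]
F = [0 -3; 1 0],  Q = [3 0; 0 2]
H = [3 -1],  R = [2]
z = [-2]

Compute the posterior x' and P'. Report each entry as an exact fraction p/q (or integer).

x' = [-102/73, -466/219]
P' = [48/73 96/73; 96/73 868/219]

x̄ = F·x = [-6, -2]
P̄ = F·P·Fᵀ + Q = [48 0; 0 4]
y = z − H·x̄ = [14]
S = H·P̄·Hᵀ + R = [438]
K = P̄·Hᵀ·S⁻¹ = [24/73; -2/219]
x' = x̄ + K·y = [-102/73, -466/219]
P' = (I − K·H)·P̄ = [48/73 96/73; 96/73 868/219]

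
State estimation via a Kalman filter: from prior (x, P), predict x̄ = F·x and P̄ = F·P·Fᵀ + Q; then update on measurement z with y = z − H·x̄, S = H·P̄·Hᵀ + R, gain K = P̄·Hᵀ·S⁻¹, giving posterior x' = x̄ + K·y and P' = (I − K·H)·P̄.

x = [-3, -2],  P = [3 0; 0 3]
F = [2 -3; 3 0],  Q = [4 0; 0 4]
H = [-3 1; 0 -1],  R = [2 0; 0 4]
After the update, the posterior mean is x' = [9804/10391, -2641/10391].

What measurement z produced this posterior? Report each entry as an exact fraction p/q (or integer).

x̄ = F·x = [0, -9]
P̄ = F·P·Fᵀ + Q = [43 18; 18 31]
S = H·P̄·Hᵀ + R = [312 23; 23 35]
K = P̄·Hᵀ·S⁻¹ = [-3471/10391 -3063/10391; -92/10391 -9143/10391]
x' − x̄ = [9804/10391, 90878/10391] = K·y
y = (KᵀK)⁻¹·Kᵀ·(x' − x̄) = [6, -10]
z = y + H·x̄ = [6, -10] + [-9, 9] = [-3, -1]

z = [-3, -1]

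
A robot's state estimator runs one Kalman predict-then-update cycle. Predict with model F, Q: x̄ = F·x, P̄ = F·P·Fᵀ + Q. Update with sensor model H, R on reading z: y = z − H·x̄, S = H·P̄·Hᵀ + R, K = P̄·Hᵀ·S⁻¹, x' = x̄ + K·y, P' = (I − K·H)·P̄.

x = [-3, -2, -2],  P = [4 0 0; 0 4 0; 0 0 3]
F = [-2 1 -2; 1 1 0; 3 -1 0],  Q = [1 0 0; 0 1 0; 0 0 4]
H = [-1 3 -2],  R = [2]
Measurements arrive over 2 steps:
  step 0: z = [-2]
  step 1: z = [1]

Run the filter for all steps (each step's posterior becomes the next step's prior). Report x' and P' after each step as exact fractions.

step 0: x' = [941/108, -145/36, -28/3], P' = [3443/108 -199/36 -73/3; -199/36 83/12 13; -73/3 13 32]
step 1: x' = [-55504/13999, 26703/13999, 61768/13999], P' = [2689587/69995 -416041/13999 -4463248/69995; -416041/13999 366977/13999 759360/13999; -4463248/69995 759360/13999 7967342/69995]

step 0: x̄ = F·x = [8, -5, -7]
step 0: P̄ = F·P·Fᵀ + Q = [33 -4 -28; -4 9 8; -28 8 44]
step 0: y = z − H·x̄ = [7]
step 0: S = H·P̄·Hᵀ + R = [108]
step 0: K = P̄·Hᵀ·S⁻¹ = [11/108; 5/36; -1/3]
step 0: x' = x̄ + K·y = [941/108, -145/36, -28/3]
step 0: P' = (I − K·H)·P̄ = [3443/108 -199/36 -73/3; -199/36 83/12 13; -73/3 13 32]
step 1: x̄ = F·x = [-301/108, 253/54, 181/6]
step 1: P̄ = F·P·Fᵀ + Q = [4199/108 -1547/54 -323/6; -1547/54 776/27 233/3; -323/6 233/3 331]
step 1: y = z − H·x̄ = [4805/108]
step 1: S = H·P̄·Hᵀ + R = [69995/108]
step 1: K = P̄·Hᵀ·S⁻¹ = [-1853/69995; -874/13999; -40518/69995]
step 1: x' = x̄ + K·y = [-55504/13999, 26703/13999, 61768/13999]
step 1: P' = (I − K·H)·P̄ = [2689587/69995 -416041/13999 -4463248/69995; -416041/13999 366977/13999 759360/13999; -4463248/69995 759360/13999 7967342/69995]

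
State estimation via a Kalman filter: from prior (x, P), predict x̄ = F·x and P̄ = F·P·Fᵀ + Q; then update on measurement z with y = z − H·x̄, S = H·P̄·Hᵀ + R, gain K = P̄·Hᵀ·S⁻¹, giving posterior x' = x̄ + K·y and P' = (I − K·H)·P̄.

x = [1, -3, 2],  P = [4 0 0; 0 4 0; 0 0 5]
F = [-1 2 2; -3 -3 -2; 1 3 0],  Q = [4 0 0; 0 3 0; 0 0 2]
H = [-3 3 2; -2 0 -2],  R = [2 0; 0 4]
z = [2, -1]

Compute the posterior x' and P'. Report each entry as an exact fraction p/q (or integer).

x̄ = F·x = [-3, 2, -8]
P̄ = F·P·Fᵀ + Q = [44 -32 20; -32 95 -48; 20 -48 42]
y = z − H·x̄ = [3, -23]
S = H·P̄·Hᵀ + R = [1181 616; 616 508]
K = P̄·Hᵀ·S⁻¹ = [-4164/55123 -8840/55123; 11555/55123 3350/55123; 3856/55123 -18131/55123]
x' = x̄ + K·y = [25459/55123, 67861/55123, -12403/55123]
P' = (I − K·H)·P̄ = [511060/55123 837204/55123 -493380/55123; 837204/55123 1407510/55123 -843904/55123; -493380/55123 -843904/55123 529642/55123]

x' = [25459/55123, 67861/55123, -12403/55123]
P' = [511060/55123 837204/55123 -493380/55123; 837204/55123 1407510/55123 -843904/55123; -493380/55123 -843904/55123 529642/55123]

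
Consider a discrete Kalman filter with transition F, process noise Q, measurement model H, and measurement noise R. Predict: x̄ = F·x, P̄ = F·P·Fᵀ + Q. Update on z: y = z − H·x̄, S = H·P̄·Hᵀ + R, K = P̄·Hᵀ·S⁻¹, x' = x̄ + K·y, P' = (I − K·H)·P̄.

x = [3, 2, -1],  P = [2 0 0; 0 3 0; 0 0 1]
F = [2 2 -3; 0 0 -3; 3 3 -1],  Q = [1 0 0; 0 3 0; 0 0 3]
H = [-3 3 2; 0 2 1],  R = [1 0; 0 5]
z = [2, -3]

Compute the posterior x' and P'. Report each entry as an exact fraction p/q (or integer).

x̄ = F·x = [13, 3, 16]
P̄ = F·P·Fᵀ + Q = [30 9 33; 9 12 3; 33 3 49]
y = z − H·x̄ = [0, -25]
S = H·P̄·Hᵀ + R = [53 38; 38 114]
K = P̄·Hᵀ·S⁻¹ = [-42/121 2589/4598; 18/121 861/4598; -31/121 2611/4598]
x' = x̄ + K·y = [-4951/4598, -7731/4598, 8293/4598]
P' = (I − K·H)·P̄ = [10689/4598 -4581/4598 22107/4598; -4581/4598 21669/4598 -39033/4598; 22107/4598 -39033/4598 91121/4598]

x' = [-4951/4598, -7731/4598, 8293/4598]
P' = [10689/4598 -4581/4598 22107/4598; -4581/4598 21669/4598 -39033/4598; 22107/4598 -39033/4598 91121/4598]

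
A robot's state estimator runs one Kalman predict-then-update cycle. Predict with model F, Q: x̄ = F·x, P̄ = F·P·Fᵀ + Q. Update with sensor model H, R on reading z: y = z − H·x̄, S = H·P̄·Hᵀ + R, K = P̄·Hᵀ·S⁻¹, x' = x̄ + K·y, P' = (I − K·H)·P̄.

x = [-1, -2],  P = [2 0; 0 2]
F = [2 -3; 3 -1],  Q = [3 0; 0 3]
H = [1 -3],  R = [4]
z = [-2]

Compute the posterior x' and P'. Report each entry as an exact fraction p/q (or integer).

x' = [251/44, 109/44]
P' = [3203/132 367/44; 367/44 145/44]

x̄ = F·x = [4, -1]
P̄ = F·P·Fᵀ + Q = [29 18; 18 23]
y = z − H·x̄ = [-9]
S = H·P̄·Hᵀ + R = [132]
K = P̄·Hᵀ·S⁻¹ = [-25/132; -17/44]
x' = x̄ + K·y = [251/44, 109/44]
P' = (I − K·H)·P̄ = [3203/132 367/44; 367/44 145/44]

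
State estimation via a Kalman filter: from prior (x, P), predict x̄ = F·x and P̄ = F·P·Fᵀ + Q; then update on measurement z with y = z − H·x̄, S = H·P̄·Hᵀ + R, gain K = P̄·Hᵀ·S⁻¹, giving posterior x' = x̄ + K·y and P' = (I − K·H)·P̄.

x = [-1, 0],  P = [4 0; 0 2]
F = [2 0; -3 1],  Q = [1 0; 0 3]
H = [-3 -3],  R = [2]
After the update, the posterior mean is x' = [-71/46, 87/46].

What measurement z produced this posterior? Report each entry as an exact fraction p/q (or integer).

x̄ = F·x = [-2, 3]
P̄ = F·P·Fᵀ + Q = [17 -24; -24 41]
S = H·P̄·Hᵀ + R = [92]
K = P̄·Hᵀ·S⁻¹ = [21/92; -51/92]
x' − x̄ = [21/46, -51/46] = K·y
y = (KᵀK)⁻¹·Kᵀ·(x' − x̄) = [2]
z = y + H·x̄ = [2] + [-3] = [-1]

z = [-1]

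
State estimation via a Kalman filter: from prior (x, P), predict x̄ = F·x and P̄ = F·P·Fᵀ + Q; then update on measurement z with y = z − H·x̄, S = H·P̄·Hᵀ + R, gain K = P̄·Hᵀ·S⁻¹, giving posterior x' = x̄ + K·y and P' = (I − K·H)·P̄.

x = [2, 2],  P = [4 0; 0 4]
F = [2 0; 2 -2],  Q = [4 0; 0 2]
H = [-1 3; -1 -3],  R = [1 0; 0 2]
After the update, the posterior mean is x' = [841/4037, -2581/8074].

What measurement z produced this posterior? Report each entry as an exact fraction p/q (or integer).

z = [-1, 1]

x̄ = F·x = [4, 0]
P̄ = F·P·Fᵀ + Q = [20 16; 16 34]
S = H·P̄·Hᵀ + R = [231 -286; -286 424]
K = P̄·Hᵀ·S⁻¹ = [-1894/4037 -175/367; 679/4037 -121/734]
x' − x̄ = [-15307/4037, -2581/8074] = K·y
y = (KᵀK)⁻¹·Kᵀ·(x' − x̄) = [3, 5]
z = y + H·x̄ = [3, 5] + [-4, -4] = [-1, 1]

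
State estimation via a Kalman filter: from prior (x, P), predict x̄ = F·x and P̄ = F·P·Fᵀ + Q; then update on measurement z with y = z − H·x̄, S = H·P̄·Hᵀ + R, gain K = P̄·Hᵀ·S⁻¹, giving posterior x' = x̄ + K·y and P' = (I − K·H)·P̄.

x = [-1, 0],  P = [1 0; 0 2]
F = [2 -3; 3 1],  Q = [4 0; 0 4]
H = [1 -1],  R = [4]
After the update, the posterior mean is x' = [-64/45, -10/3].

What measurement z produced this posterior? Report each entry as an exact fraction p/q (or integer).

x̄ = F·x = [-2, -3]
P̄ = F·P·Fᵀ + Q = [26 0; 0 15]
S = H·P̄·Hᵀ + R = [45]
K = P̄·Hᵀ·S⁻¹ = [26/45; -1/3]
x' − x̄ = [26/45, -1/3] = K·y
y = (KᵀK)⁻¹·Kᵀ·(x' − x̄) = [1]
z = y + H·x̄ = [1] + [1] = [2]

z = [2]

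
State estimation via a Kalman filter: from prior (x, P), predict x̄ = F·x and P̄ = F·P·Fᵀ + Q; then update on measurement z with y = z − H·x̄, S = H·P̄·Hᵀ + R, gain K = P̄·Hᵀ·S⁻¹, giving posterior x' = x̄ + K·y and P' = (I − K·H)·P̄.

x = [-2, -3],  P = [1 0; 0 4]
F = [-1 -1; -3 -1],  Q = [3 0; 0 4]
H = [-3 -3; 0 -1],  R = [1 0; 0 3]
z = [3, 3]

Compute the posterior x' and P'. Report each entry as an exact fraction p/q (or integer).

x' = [193/464, -327/232]
P' = [615/464 -291/232; -291/232 75/58]

x̄ = F·x = [5, 9]
P̄ = F·P·Fᵀ + Q = [8 7; 7 17]
y = z − H·x̄ = [45, 12]
S = H·P̄·Hᵀ + R = [352 72; 72 20]
K = P̄·Hᵀ·S⁻¹ = [-99/464 97/232; -27/232 -25/58]
x' = x̄ + K·y = [193/464, -327/232]
P' = (I − K·H)·P̄ = [615/464 -291/232; -291/232 75/58]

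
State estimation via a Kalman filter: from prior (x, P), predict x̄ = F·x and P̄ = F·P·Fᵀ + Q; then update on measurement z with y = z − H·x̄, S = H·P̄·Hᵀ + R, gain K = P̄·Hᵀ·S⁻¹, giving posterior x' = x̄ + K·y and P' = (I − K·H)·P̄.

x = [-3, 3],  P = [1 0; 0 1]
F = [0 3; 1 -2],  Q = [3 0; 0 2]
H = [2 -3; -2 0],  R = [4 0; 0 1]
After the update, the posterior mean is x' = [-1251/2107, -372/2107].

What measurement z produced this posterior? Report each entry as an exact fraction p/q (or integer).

x̄ = F·x = [9, -9]
P̄ = F·P·Fᵀ + Q = [12 -6; -6 7]
S = H·P̄·Hᵀ + R = [187 -84; -84 49]
K = P̄·Hᵀ·S⁻¹ = [6/301 -960/2107; -87/301 -528/2107]
x' − x̄ = [-20214/2107, 18591/2107] = K·y
y = (KᵀK)⁻¹·Kᵀ·(x' − x̄) = [-47, 19]
z = y + H·x̄ = [-47, 19] + [45, -18] = [-2, 1]

z = [-2, 1]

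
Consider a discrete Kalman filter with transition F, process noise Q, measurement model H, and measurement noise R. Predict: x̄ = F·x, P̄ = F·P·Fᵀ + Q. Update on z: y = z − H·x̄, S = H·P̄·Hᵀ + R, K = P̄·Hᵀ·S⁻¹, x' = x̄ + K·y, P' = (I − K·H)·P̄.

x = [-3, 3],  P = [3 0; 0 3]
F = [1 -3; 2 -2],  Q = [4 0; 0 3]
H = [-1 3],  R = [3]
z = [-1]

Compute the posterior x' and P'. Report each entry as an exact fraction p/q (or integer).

x̄ = F·x = [-12, -12]
P̄ = F·P·Fᵀ + Q = [34 24; 24 27]
y = z − H·x̄ = [23]
S = H·P̄·Hᵀ + R = [136]
K = P̄·Hᵀ·S⁻¹ = [19/68; 57/136]
x' = x̄ + K·y = [-379/68, -321/136]
P' = (I − K·H)·P̄ = [795/34 549/68; 549/68 423/136]

x' = [-379/68, -321/136]
P' = [795/34 549/68; 549/68 423/136]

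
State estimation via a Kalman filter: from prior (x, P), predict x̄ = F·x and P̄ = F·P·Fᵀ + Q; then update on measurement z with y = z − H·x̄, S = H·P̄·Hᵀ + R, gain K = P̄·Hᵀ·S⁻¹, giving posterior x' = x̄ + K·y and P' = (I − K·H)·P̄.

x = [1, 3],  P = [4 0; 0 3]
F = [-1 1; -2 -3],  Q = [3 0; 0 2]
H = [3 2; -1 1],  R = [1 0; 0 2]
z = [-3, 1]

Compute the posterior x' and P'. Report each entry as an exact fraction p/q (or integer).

x̄ = F·x = [2, -11]
P̄ = F·P·Fᵀ + Q = [10 -1; -1 45]
y = z − H·x̄ = [13, 14]
S = H·P̄·Hᵀ + R = [259 59; 59 59]
K = P̄·Hᵀ·S⁻¹ = [39/200 -4501/11800; 41/200 6781/11800]
x' = x̄ + K·y = [-9501/11800, -3419/11800]
P' = (I − K·H)·P̄ = [4061/11800 -4941/11800; -4941/11800 8621/11800]

x' = [-9501/11800, -3419/11800]
P' = [4061/11800 -4941/11800; -4941/11800 8621/11800]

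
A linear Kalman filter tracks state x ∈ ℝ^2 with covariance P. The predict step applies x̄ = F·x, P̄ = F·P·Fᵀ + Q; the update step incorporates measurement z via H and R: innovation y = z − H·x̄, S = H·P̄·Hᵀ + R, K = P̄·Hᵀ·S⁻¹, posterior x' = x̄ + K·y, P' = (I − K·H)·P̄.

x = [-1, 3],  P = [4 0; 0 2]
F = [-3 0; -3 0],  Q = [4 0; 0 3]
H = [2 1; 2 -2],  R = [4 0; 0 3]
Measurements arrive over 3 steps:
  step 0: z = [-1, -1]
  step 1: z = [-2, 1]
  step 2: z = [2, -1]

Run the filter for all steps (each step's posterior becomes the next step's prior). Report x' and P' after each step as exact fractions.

step 0: x̄ = F·x = [3, 3]
step 0: P̄ = F·P·Fᵀ + Q = [40 36; 36 39]
step 0: y = z − H·x̄ = [-10, -1]
step 0: S = H·P̄·Hᵀ + R = [347 10; 10 31]
step 0: K = P̄·Hᵀ·S⁻¹ = [3516/10657 1616/10657; 3501/10657 -3192/10657]
step 0: x' = x̄ + K·y = [-4805/10657, 153/10657]
step 0: P' = (I − K·H)·P̄ = [5496/10657 3072/10657; 3072/10657 7860/10657]
step 1: x̄ = F·x = [14415/10657, 14415/10657]
step 1: P̄ = F·P·Fᵀ + Q = [92092/10657 49464/10657; 49464/10657 81435/10657]
step 1: y = z − H·x̄ = [-64559/10657, 1]
step 1: S = H·P̄·Hᵀ + R = [690287/10657 10; 10 31]
step 1: K = P̄·Hᵀ·S⁻¹ = [6390528/20333197 3185816/20333197; 6230673/20333197 -5945352/20333197]
step 1: x' = x̄ + K·y = [-8024005/20333197, -16186788/20333197]
step 1: P' = (I − K·H)·P̄ = [10113612/20333197 5334888/20333197; 5334888/20333197 14252916/20333197]
step 2: x̄ = F·x = [24072015/20333197, 24072015/20333197]
step 2: P̄ = F·P·Fᵀ + Q = [172355296/20333197 91022508/20333197; 91022508/20333197 152022099/20333197]
step 2: y = z − H·x̄ = [-31549651/20333197, -1]
step 2: S = H·P̄·Hᵀ + R = [1286866103/20333197 10; 10 31]
step 2: K = P̄·Hᵀ·S⁻¹ = [11881070340/37859529493 5937597824/37859529493; 11576072385/37859529493 -11061867768/37859529493]
step 2: x' = x̄ + K·y = [20448392491/37859529493, 37921102848/37859529493]
step 2: P' = (I − K·H)·P̄ = [18810226032/37859529493 9903829296/37859529493; 9903829296/37859529493 26496630948/37859529493]

step 0: x' = [-4805/10657, 153/10657], P' = [5496/10657 3072/10657; 3072/10657 7860/10657]
step 1: x' = [-8024005/20333197, -16186788/20333197], P' = [10113612/20333197 5334888/20333197; 5334888/20333197 14252916/20333197]
step 2: x' = [20448392491/37859529493, 37921102848/37859529493], P' = [18810226032/37859529493 9903829296/37859529493; 9903829296/37859529493 26496630948/37859529493]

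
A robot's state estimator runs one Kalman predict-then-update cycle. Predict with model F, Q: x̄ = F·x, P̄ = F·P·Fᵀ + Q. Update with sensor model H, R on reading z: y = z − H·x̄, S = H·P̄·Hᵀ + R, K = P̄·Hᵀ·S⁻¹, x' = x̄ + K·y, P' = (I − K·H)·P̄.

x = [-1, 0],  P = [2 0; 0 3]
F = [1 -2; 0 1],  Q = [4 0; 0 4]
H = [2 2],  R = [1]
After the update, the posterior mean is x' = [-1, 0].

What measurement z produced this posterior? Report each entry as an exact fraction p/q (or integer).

z = [-2]

x̄ = F·x = [-1, 0]
P̄ = F·P·Fᵀ + Q = [18 -6; -6 7]
S = H·P̄·Hᵀ + R = [53]
K = P̄·Hᵀ·S⁻¹ = [24/53; 2/53]
x' − x̄ = [0, 0] = K·y
y = (KᵀK)⁻¹·Kᵀ·(x' − x̄) = [0]
z = y + H·x̄ = [0] + [-2] = [-2]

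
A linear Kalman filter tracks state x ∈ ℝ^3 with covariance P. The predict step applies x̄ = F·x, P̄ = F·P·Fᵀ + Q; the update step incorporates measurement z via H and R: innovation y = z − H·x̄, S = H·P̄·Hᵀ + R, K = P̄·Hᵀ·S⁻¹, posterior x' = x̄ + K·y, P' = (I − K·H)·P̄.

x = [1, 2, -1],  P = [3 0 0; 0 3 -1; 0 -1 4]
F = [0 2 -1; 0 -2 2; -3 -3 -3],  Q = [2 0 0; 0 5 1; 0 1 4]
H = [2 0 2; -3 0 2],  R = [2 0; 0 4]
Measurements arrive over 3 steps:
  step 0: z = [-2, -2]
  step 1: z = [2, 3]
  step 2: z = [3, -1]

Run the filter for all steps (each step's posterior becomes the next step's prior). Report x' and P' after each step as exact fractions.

step 0: x̄ = F·x = [5, -6, -6]
step 0: P̄ = F·P·Fᵀ + Q = [22 -26 -3; -26 41 -5; -3 -5 76]
step 0: y = z − H·x̄ = [0, 25]
step 0: S = H·P̄·Hᵀ + R = [370 178; 178 542]
step 0: K = P̄·Hᵀ·S⁻¹ = [8353/42214 -8351/42214; -11427/42214 9049/42214; 25237/84428 16791/84428]
step 0: x' = x̄ + K·y = [2295/42214, -27059/42214, -86793/84428]
step 0: P' = (I − K·H)·P̄ = [5011/21107 -5905/21107 -1669/42214; -5905/21107 203484/21107 383/42214; -1669/42214 383/42214 28575/84428]
step 1: x̄ = F·x = [-21443/84428, -32675/42214, 408963/84428]
step 1: P̄ = F·P·Fᵀ + Q = [3450111/84428 -1654149/42214 -4668483/84428; -1654149/42214 946514/21107 2337451/42214; -4668483/84428 2337451/42214 7629251/84428]
step 1: y = z − H·x̄ = [-151546/21107, -628971/84428]
step 1: S = H·P̄·Hᵀ + R = [1784610/21107 4788326/21107; 4788326/21107 117927511/84428]
step 1: K = P̄·Hᵀ·S⁻¹ = [531326502/2812866629 -555887289/2812866629; -277477459/2812866629 504816598/2812866629; 816143057/2812866629 565463941/2812866629]
step 1: x' = x̄ + K·y = [-388034057/2812866629, -3945769634/2812866629, 3552910076/2812866629]
step 1: P' = (I − K·H)·P̄ = [657240432/2812866629 -514844262/2812866629 -125913930/2812866629; -514844262/2812866629 19873581239/2812866629 237366803/2812866629; -125913930/2812866629 237366803/2812866629 942056987/2812866629]
step 2: x̄ = F·x = [-11444449344/2812866629, 14997359420/2812866629, 2342680845/2812866629]
step 2: P̄ = F·P·Fᵀ + Q = [85112647989/2812866629 -79954238112/2812866629 -114416093100/2812866629; -79954238112/2812866629 95427951625/2812866629 114068430149/2812866629; -114416093100/2812866629 114068430149/2812866629 197246329436/2812866629]
step 2: y = z − H·x̄ = [26642136885/2812866629, -972827357/65415503]
step 2: S = H·P̄·Hᵀ + R = [219732898158/2812866629 11793991070/65415503; 11793991070/65415503 68354505427/65415503]
step 2: K = P̄·Hᵀ·S⁻¹ = [685598462964/3636072681419 -717250247733/3636072681419; -6541762390297/69085380946961 12128810020804/69085380946961; 20046697810484/69085380946961 13881325514932/69085380946961]
step 2: x' = x̄ + K·y = [2366506437603/3636072681419, 126008291175799/69085380946961, 40973907704657/69085380946961]
step 2: P' = (I − K·H)·P̄ = [848039583372/3636072681419 -648408051198/3636072681419 -162441120408/3636072681419; -648408051198/3636072681419 484463900024623/69085380946961 5777990582465/69085380946961; -162441120408/3636072681419 5777990582465/69085380946961 23133079098236/69085380946961]

step 0: x' = [2295/42214, -27059/42214, -86793/84428], P' = [5011/21107 -5905/21107 -1669/42214; -5905/21107 203484/21107 383/42214; -1669/42214 383/42214 28575/84428]
step 1: x' = [-388034057/2812866629, -3945769634/2812866629, 3552910076/2812866629], P' = [657240432/2812866629 -514844262/2812866629 -125913930/2812866629; -514844262/2812866629 19873581239/2812866629 237366803/2812866629; -125913930/2812866629 237366803/2812866629 942056987/2812866629]
step 2: x' = [2366506437603/3636072681419, 126008291175799/69085380946961, 40973907704657/69085380946961], P' = [848039583372/3636072681419 -648408051198/3636072681419 -162441120408/3636072681419; -648408051198/3636072681419 484463900024623/69085380946961 5777990582465/69085380946961; -162441120408/3636072681419 5777990582465/69085380946961 23133079098236/69085380946961]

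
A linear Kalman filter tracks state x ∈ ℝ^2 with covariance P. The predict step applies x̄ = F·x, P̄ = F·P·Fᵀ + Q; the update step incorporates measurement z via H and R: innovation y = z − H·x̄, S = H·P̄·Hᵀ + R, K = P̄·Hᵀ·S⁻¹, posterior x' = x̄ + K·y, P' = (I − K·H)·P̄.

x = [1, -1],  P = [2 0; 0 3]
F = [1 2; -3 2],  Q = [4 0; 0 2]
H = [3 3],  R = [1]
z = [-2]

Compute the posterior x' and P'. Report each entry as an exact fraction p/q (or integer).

x̄ = F·x = [-1, -5]
P̄ = F·P·Fᵀ + Q = [18 6; 6 32]
y = z − H·x̄ = [16]
S = H·P̄·Hᵀ + R = [559]
K = P̄·Hᵀ·S⁻¹ = [72/559; 114/559]
x' = x̄ + K·y = [593/559, -971/559]
P' = (I − K·H)·P̄ = [4878/559 -4854/559; -4854/559 4892/559]

x' = [593/559, -971/559]
P' = [4878/559 -4854/559; -4854/559 4892/559]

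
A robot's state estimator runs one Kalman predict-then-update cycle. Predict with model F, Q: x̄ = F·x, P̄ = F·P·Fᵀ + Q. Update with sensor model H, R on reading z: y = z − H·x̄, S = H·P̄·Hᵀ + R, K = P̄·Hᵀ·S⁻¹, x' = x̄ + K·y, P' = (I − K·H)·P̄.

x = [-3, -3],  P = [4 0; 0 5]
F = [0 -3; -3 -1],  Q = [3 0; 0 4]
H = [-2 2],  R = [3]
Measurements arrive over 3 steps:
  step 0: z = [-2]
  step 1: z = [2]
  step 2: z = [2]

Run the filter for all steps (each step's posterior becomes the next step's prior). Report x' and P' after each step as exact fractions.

step 0: x' = [941/85, 172/17], P' = [2628/85 519/17; 519/17 525/17]
step 1: x' = [-34764/14683, -23645/14683], P' = [1582824/14683 1604874/14683; 1604874/14683 1637745/14683]
step 2: x' = [-20806659/6606805, -14072897/6606805], P' = [954257898/6606805 967977939/6606805; 967977939/6606805 986620047/6606805]

step 0: x̄ = F·x = [9, 12]
step 0: P̄ = F·P·Fᵀ + Q = [48 15; 15 45]
step 0: y = z − H·x̄ = [-8]
step 0: S = H·P̄·Hᵀ + R = [255]
step 0: K = P̄·Hᵀ·S⁻¹ = [-22/85; 4/17]
step 0: x' = x̄ + K·y = [941/85, 172/17]
step 0: P' = (I − K·H)·P̄ = [2628/85 519/17; 519/17 525/17]
step 1: x̄ = F·x = [-516/17, -3683/85]
step 1: P̄ = F·P·Fᵀ + Q = [4776/17 6246/17; 6246/17 42187/85]
step 1: y = z − H·x̄ = [2376/85]
step 1: S = H·P̄·Hᵀ + R = [14683/85]
step 1: K = P̄·Hᵀ·S⁻¹ = [14700/14683; 21914/14683]
step 1: x' = x̄ + K·y = [-34764/14683, -23645/14683]
step 1: P' = (I − K·H)·P̄ = [1582824/14683 1604874/14683; 1604874/14683 1637745/14683]
step 2: x̄ = F·x = [70935/14683, 127937/14683]
step 2: P̄ = F·P·Fᵀ + Q = [14783754/14683 19357101/14683; 19357101/14683 25571137/14683]
step 2: y = z − H·x̄ = [-84638/14683]
step 2: S = H·P̄·Hᵀ + R = [6606805/14683]
step 2: K = P̄·Hᵀ·S⁻¹ = [9146694/6606805; 12428072/6606805]
step 2: x' = x̄ + K·y = [-20806659/6606805, -14072897/6606805]
step 2: P' = (I − K·H)·P̄ = [954257898/6606805 967977939/6606805; 967977939/6606805 986620047/6606805]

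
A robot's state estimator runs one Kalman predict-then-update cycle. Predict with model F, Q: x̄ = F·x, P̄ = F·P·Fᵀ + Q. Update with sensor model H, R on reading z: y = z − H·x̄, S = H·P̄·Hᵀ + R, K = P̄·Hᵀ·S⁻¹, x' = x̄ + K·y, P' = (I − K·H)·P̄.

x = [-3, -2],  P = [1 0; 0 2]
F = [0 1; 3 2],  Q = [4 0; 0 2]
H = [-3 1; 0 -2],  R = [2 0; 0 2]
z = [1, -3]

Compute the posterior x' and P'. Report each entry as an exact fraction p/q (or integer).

x̄ = F·x = [-2, -13]
P̄ = F·P·Fᵀ + Q = [6 4; 4 19]
y = z − H·x̄ = [8, -29]
S = H·P̄·Hᵀ + R = [51 -14; -14 78]
K = P̄·Hᵀ·S⁻¹ = [-602/1891 -302/1891; 7/1891 -920/1891]
x' = x̄ + K·y = [160/1891, 2153/1891]
P' = (I − K·H)·P̄ = [502/1891 302/1891; 302/1891 920/1891]

x' = [160/1891, 2153/1891]
P' = [502/1891 302/1891; 302/1891 920/1891]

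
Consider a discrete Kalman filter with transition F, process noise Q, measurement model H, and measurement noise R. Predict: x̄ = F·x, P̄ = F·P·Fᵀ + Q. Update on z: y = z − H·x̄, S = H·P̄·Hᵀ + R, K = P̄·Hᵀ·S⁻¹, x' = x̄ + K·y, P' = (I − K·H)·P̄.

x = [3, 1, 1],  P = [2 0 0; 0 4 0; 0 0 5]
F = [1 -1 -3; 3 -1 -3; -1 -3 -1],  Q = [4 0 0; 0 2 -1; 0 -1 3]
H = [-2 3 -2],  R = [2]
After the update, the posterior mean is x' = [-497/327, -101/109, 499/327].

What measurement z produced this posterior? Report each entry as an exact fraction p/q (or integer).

x̄ = F·x = [-1, 5, -7]
P̄ = F·P·Fᵀ + Q = [55 55 25; 55 69 20; 25 20 46]
S = H·P̄·Hᵀ + R = [327]
K = P̄·Hᵀ·S⁻¹ = [5/327; 19/109; -82/327]
x' − x̄ = [-170/327, -646/109, 2788/327] = K·y
y = (KᵀK)⁻¹·Kᵀ·(x' − x̄) = [-34]
z = y + H·x̄ = [-34] + [31] = [-3]

z = [-3]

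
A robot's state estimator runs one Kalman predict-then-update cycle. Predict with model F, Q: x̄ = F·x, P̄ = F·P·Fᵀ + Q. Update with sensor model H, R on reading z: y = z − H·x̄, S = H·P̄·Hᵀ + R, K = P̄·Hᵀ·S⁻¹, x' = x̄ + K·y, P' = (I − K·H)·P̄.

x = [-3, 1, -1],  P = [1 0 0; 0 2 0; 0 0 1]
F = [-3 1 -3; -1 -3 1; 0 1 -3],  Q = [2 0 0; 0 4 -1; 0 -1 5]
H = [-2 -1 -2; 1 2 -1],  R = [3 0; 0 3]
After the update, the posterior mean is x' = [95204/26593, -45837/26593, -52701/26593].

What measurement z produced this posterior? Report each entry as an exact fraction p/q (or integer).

z = [-1, 2]

x̄ = F·x = [13, -1, 4]
P̄ = F·P·Fᵀ + Q = [22 -6 11; -6 24 -10; 11 -10 16]
S = H·P̄·Hᵀ + R = [203 0; 0 131]
K = P̄·Hᵀ·S⁻¹ = [-60/203 -1/131; 8/203 52/131; -44/203 -25/131]
x' − x̄ = [-250505/26593, -19244/26593, -159073/26593] = K·y
y = (KᵀK)⁻¹·Kᵀ·(x' − x̄) = [32, -5]
z = y + H·x̄ = [32, -5] + [-33, 7] = [-1, 2]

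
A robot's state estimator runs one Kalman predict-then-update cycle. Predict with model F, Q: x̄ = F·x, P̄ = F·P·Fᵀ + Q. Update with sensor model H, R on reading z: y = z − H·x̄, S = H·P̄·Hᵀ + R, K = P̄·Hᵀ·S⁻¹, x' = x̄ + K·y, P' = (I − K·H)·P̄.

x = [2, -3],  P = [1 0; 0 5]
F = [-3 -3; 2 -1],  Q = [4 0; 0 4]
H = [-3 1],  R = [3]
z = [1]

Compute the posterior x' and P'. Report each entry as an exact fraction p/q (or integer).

x' = [87/44, 1673/242]
P' = [7/4 93/22; 93/22 1524/121]

x̄ = F·x = [3, 7]
P̄ = F·P·Fᵀ + Q = [58 9; 9 13]
y = z − H·x̄ = [3]
S = H·P̄·Hᵀ + R = [484]
K = P̄·Hᵀ·S⁻¹ = [-15/44; -7/242]
x' = x̄ + K·y = [87/44, 1673/242]
P' = (I − K·H)·P̄ = [7/4 93/22; 93/22 1524/121]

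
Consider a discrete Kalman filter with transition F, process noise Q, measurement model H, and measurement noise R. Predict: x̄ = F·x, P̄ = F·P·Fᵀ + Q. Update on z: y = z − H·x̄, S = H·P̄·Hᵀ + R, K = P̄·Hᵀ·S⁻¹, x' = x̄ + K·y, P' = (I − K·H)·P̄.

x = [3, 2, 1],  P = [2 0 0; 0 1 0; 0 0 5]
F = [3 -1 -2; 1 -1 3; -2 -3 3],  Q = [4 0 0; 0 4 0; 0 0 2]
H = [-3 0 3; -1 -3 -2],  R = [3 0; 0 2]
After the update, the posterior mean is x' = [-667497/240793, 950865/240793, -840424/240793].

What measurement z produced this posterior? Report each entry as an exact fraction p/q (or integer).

x̄ = F·x = [5, 4, -9]
P̄ = F·P·Fᵀ + Q = [43 -23 -39; -23 52 44; -39 44 64]
S = H·P̄·Hᵀ + R = [1668 -975; -975 1003]
K = P̄·Hᵀ·S⁻¹ = [-48446/240793 -22126/240793; -4624/240793 -57551/240793; 31484/240793 -22451/240793]
x' − x̄ = [-1871462/240793, -12307/240793, 1326713/240793] = K·y
y = (KᵀK)⁻¹·Kᵀ·(x' − x̄) = [40, -3]
z = y + H·x̄ = [40, -3] + [-42, 1] = [-2, -2]

z = [-2, -2]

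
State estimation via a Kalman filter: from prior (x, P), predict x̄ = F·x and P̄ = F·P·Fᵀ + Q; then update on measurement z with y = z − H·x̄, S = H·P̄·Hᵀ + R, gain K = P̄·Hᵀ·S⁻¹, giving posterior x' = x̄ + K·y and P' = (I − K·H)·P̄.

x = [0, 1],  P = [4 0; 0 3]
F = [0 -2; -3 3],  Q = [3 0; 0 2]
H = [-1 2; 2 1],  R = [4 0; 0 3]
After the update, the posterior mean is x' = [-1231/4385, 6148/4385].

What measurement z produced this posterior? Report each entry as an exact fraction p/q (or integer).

x̄ = F·x = [-2, 3]
P̄ = F·P·Fᵀ + Q = [15 -18; -18 65]
S = H·P̄·Hᵀ + R = [351 46; 46 56]
K = P̄·Hᵀ·S⁻¹ = [-852/4385 3279/8770; 3477/8770 3371/17540]
x' − x̄ = [7539/4385, -7007/4385] = K·y
y = (KᵀK)⁻¹·Kᵀ·(x' − x̄) = [-5, 2]
z = y + H·x̄ = [-5, 2] + [8, -1] = [3, 1]

z = [3, 1]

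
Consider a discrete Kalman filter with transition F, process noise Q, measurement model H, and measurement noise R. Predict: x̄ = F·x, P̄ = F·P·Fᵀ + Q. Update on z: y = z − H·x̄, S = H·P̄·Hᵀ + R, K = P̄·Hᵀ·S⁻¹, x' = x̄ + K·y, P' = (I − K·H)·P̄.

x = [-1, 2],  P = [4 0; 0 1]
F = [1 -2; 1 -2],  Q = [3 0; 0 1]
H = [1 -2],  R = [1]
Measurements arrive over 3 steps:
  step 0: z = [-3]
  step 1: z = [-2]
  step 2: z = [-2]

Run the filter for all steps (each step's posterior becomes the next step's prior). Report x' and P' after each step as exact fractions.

step 0: x̄ = F·x = [-5, -5]
step 0: P̄ = F·P·Fᵀ + Q = [11 8; 8 9]
step 0: y = z − H·x̄ = [-8]
step 0: S = H·P̄·Hᵀ + R = [16]
step 0: K = P̄·Hᵀ·S⁻¹ = [-5/16; -5/8]
step 0: x' = x̄ + K·y = [-5/2, 0]
step 0: P' = (I − K·H)·P̄ = [151/16 39/8; 39/8 11/4]
step 1: x̄ = F·x = [-5/2, -5/2]
step 1: P̄ = F·P·Fᵀ + Q = [63/16 15/16; 15/16 31/16]
step 1: y = z − H·x̄ = [-9/2]
step 1: S = H·P̄·Hᵀ + R = [143/16]
step 1: K = P̄·Hᵀ·S⁻¹ = [3/13; -47/143]
step 1: x' = x̄ + K·y = [-46/13, -146/143]
step 1: P' = (I − K·H)·P̄ = [45/13 21/13; 21/13 139/143]
step 2: x̄ = F·x = [-214/143, -214/143]
step 2: P̄ = F·P·Fᵀ + Q = [556/143 127/143; 127/143 270/143]
step 2: y = z − H·x̄ = [-500/143]
step 2: S = H·P̄·Hᵀ + R = [1271/143]
step 2: K = P̄·Hᵀ·S⁻¹ = [302/1271; -413/1271]
step 2: x' = x̄ + K·y = [-2958/1271, -458/1271]
step 2: P' = (I − K·H)·P̄ = [4304/1271 2001/1271; 2001/1271 1207/1271]

step 0: x' = [-5/2, 0], P' = [151/16 39/8; 39/8 11/4]
step 1: x' = [-46/13, -146/143], P' = [45/13 21/13; 21/13 139/143]
step 2: x' = [-2958/1271, -458/1271], P' = [4304/1271 2001/1271; 2001/1271 1207/1271]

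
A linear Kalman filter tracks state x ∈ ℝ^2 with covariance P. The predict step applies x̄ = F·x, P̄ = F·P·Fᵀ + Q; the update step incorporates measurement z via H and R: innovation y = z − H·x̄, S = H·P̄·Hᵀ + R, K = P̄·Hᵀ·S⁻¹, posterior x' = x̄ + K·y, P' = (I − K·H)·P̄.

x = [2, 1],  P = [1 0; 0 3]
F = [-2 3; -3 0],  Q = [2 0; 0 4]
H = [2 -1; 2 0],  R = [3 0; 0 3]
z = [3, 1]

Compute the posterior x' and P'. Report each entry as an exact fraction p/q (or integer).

x̄ = F·x = [-1, -6]
P̄ = F·P·Fᵀ + Q = [33 6; 6 13]
y = z − H·x̄ = [-1, 3]
S = H·P̄·Hᵀ + R = [124 120; 120 135]
K = P̄·Hᵀ·S⁻¹ = [1/13 82/195; -35/52 134/195]
x' = x̄ + K·y = [12/65, -849/260]
P' = (I − K·H)·P̄ = [41/65 67/65; 67/65 1061/260]

x' = [12/65, -849/260]
P' = [41/65 67/65; 67/65 1061/260]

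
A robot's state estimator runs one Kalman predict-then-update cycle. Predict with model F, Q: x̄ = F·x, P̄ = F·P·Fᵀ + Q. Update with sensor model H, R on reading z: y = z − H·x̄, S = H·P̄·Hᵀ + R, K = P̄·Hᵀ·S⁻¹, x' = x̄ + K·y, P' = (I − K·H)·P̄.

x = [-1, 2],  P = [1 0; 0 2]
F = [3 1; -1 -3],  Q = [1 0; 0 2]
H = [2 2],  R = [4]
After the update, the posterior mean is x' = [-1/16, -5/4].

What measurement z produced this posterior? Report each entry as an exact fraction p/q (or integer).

x̄ = F·x = [-1, -5]
P̄ = F·P·Fᵀ + Q = [12 -9; -9 21]
S = H·P̄·Hᵀ + R = [64]
K = P̄·Hᵀ·S⁻¹ = [3/32; 3/8]
x' − x̄ = [15/16, 15/4] = K·y
y = (KᵀK)⁻¹·Kᵀ·(x' − x̄) = [10]
z = y + H·x̄ = [10] + [-12] = [-2]

z = [-2]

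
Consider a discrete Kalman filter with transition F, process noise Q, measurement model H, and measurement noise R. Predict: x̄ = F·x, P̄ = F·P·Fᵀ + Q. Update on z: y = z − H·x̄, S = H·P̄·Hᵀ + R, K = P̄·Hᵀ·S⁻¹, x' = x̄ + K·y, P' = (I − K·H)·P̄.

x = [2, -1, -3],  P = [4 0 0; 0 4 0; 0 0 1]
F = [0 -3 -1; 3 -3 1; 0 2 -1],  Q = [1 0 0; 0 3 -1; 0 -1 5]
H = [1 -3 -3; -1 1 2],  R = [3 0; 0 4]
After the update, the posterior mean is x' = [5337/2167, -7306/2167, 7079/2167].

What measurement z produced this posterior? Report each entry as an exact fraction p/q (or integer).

x̄ = F·x = [6, 6, 1]
P̄ = F·P·Fᵀ + Q = [38 35 -23; 35 76 -26; -23 -26 22]
S = H·P̄·Hᵀ + R = [383 -139; -139 124]
K = P̄·Hᵀ·S⁻¹ = [-6563/28171 -18489/28171; -15789/28171 -20198/28171; 4335/28171 14174/28171]
x' − x̄ = [-7665/2167, -20308/2167, 4912/2167] = K·y
y = (KᵀK)⁻¹·Kᵀ·(x' − x̄) = [18, -1]
z = y + H·x̄ = [18, -1] + [-15, 2] = [3, 1]

z = [3, 1]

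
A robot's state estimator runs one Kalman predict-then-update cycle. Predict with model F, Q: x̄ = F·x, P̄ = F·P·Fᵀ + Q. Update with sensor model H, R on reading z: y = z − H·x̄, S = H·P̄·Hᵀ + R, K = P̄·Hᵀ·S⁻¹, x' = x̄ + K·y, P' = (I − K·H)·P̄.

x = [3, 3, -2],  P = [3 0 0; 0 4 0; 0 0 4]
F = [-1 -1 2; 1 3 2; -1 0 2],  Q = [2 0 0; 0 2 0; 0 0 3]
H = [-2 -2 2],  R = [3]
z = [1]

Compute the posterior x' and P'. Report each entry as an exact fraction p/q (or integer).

x' = [-1864/171, 42/19, -1417/171]
P' = [4079/171 -121/19 2969/171; -121/19 183/19 47/19; 2969/171 47/19 3362/171]

x̄ = F·x = [-10, 8, -7]
P̄ = F·P·Fᵀ + Q = [25 1 19; 1 57 13; 19 13 22]
y = z − H·x̄ = [11]
S = H·P̄·Hᵀ + R = [171]
K = P̄·Hᵀ·S⁻¹ = [-14/171; -10/19; -20/171]
x' = x̄ + K·y = [-1864/171, 42/19, -1417/171]
P' = (I − K·H)·P̄ = [4079/171 -121/19 2969/171; -121/19 183/19 47/19; 2969/171 47/19 3362/171]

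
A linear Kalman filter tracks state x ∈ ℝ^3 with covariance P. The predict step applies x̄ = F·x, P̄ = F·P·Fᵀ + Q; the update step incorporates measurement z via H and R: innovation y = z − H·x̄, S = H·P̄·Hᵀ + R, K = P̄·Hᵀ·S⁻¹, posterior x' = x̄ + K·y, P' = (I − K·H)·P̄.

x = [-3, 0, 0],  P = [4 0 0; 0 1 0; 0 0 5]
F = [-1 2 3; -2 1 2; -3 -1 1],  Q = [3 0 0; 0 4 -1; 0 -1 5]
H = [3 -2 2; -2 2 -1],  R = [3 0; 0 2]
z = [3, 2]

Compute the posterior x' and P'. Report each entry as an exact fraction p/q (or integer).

x̄ = F·x = [3, 6, 9]
P̄ = F·P·Fᵀ + Q = [56 40 25; 40 41 32; 25 32 47]
y = z − H·x̄ = [-12, 5]
S = H·P̄·Hᵀ + R = [423 -177; -177 89]
K = P̄·Hᵀ·S⁻¹ = [731/2106 35/702; 628/1053 298/351; 584/1053 257/351]
x' = x̄ + K·y = [-643/702, 1084/351, 2108/351]
P' = (I − K·H)·P̄ = [7681/702 2138/351 -3440/351; 2138/351 1979/351 -914/351; -3440/351 -914/351 4538/351]

x' = [-643/702, 1084/351, 2108/351]
P' = [7681/702 2138/351 -3440/351; 2138/351 1979/351 -914/351; -3440/351 -914/351 4538/351]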